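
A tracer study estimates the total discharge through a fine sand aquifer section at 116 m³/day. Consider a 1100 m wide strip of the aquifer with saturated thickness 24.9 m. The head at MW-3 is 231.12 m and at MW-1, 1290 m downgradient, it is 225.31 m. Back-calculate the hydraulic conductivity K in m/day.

0.940

Cross-sectional area A = 1100 × 24.9 = 27390 m².
Hydraulic gradient i = (231.12 − 225.31) / 1290 = 5.81 / 1290 = 0.004504.
From Q = K·A·i, K = Q / (A·i) = 116 / (27390 × 0.004504) = 0.9403 m/day.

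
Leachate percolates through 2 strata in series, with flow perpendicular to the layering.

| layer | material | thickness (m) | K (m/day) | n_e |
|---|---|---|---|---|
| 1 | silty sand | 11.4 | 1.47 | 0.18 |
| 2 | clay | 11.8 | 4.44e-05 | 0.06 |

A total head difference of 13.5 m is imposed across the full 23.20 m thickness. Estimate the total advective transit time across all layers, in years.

With flow normal to the layers, continuity requires the same specific discharge q through every layer.
Σ(b_i/K_i) = 11.4/1.47 + 11.8/4.44e-05 = 2.658e+05 d.
q = Δh / Σ(b_i/K_i) = 13.5 / 2.658e+05 = 5.080e-05 m/day.
In each layer the seepage velocity is v_i = q/n_i, so the layer transit time is t_i = b_i·n_i / q:
  layer 1 (silty sand): t_1 = 11.4 × 0.18 / 5.080e-05 = 40398 d
  layer 2 (clay): t_2 = 11.8 × 0.06 / 5.080e-05 = 13938 d
Total t = Σ t_i = 54336 days = 148.8 years.

149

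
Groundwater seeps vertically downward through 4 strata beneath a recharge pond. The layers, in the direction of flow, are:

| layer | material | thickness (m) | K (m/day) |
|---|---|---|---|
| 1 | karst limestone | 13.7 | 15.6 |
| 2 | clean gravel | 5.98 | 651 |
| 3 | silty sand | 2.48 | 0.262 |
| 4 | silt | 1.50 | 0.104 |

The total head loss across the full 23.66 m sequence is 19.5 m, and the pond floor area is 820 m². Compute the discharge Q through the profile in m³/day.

Flow is perpendicular to layering, so the layers act in series and the equivalent K is the thickness-weighted harmonic mean.
Total thickness L = 13.7 + 5.98 + 2.48 + 1.50 = 23.66 m.
Σ(b_i/K_i) = 13.7/15.6 + 5.98/651 + 2.48/0.262 + 1.50/0.104 = 24.78 d.
K_eq = L / Σ(b_i/K_i) = 23.66 / 24.78 = 0.9550 m/day.
Q = K_eq · A · (Δh/L) = 0.9550 × 820 × (19.5/23.66) = 645.4 m³/day.

645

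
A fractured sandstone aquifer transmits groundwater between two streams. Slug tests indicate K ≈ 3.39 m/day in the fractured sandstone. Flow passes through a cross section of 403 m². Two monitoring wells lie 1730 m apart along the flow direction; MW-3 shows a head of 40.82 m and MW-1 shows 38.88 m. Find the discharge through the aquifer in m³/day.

1.53

Hydraulic gradient i = (40.82 − 38.88) / 1730 = 1.94 / 1730 = 0.001121.
Darcy's law: Q = K · A · i = 3.390 × 403.0 × 0.001121 = 1.532 m³/day.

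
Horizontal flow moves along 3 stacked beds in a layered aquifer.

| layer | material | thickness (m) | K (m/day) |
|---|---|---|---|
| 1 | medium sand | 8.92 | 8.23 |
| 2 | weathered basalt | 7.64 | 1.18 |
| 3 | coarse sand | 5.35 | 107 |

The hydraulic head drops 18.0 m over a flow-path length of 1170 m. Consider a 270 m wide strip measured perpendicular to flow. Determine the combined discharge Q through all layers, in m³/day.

Flow is parallel to layering, so each bed carries its own Darcy discharge and the transmissivities add.
Σ(K_i·b_i) = 8.23×8.92 + 1.18×7.64 + 107×5.35 = 654.9 m²/day.
Hydraulic gradient i = Δh / L = 18.0 / 1170 = 0.01538.
Q = Σ(K_i·b_i) · W · i = 654.9 × 270 × 0.01538 = 2720 m³/day.

2720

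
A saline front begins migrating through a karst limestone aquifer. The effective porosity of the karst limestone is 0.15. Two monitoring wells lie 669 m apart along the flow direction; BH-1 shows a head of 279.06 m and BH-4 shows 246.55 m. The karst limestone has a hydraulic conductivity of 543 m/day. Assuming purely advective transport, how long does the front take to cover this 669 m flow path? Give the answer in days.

Hydraulic gradient i = (279.06 − 246.55) / 669 = 32.51 / 669 = 0.04859.
Darcy flux q = K · i = 543.0 × 0.04859 = 26.39 m/day.
Seepage velocity v = q / n_e = 26.39 / 0.15 = 175.9 m/day.
Travel time t = L / v = 669 / 175.9 = 3.803 days.

3.80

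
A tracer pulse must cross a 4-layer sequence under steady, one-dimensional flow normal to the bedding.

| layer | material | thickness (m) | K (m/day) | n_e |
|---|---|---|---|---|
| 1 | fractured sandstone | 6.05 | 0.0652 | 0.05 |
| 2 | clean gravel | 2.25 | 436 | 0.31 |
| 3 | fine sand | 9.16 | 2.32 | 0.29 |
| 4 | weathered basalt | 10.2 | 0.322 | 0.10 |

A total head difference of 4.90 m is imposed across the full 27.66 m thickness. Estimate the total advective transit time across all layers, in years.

0.336

With flow normal to the layers, continuity requires the same specific discharge q through every layer.
Σ(b_i/K_i) = 6.05/0.0652 + 2.25/436 + 9.16/2.32 + 10.2/0.322 = 128.4 d.
q = Δh / Σ(b_i/K_i) = 4.90 / 128.4 = 0.03816 m/day.
In each layer the seepage velocity is v_i = q/n_i, so the layer transit time is t_i = b_i·n_i / q:
  layer 1 (fractured sandstone): t_1 = 6.05 × 0.05 / 0.03816 = 7.928 d
  layer 2 (clean gravel): t_2 = 2.25 × 0.31 / 0.03816 = 18.28 d
  layer 3 (fine sand): t_3 = 9.16 × 0.29 / 0.03816 = 69.62 d
  layer 4 (weathered basalt): t_4 = 10.2 × 0.10 / 0.03816 = 26.73 d
Total t = Σ t_i = 122.6 days = 0.3356 years.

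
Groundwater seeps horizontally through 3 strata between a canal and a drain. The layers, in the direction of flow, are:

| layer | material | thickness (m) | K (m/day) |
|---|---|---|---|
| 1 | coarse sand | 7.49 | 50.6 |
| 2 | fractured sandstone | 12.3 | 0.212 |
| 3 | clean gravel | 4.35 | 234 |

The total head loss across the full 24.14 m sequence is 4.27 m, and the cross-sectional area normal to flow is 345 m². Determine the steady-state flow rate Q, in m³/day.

25.3

Flow is perpendicular to layering, so the layers act in series and the equivalent K is the thickness-weighted harmonic mean.
Total thickness L = 7.49 + 12.3 + 4.35 = 24.14 m.
Σ(b_i/K_i) = 7.49/50.6 + 12.3/0.212 + 4.35/234 = 58.19 d.
K_eq = L / Σ(b_i/K_i) = 24.14 / 58.19 = 0.4149 m/day.
Q = K_eq · A · (Δh/L) = 0.4149 × 345 × (4.27/24.14) = 25.32 m³/day.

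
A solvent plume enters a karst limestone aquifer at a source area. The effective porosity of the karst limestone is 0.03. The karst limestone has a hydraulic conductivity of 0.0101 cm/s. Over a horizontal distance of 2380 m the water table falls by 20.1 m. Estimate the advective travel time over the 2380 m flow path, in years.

Convert K: 0.0101 cm/s × 864 = 8.726 m/day.
Hydraulic gradient i = Δh / L = 20.1 / 2380 = 0.008445.
Darcy flux q = K · i = 8.726 × 0.008445 = 0.07370 m/day.
Seepage velocity v = q / n_e = 0.07370 / 0.03 = 2.457 m/day.
Travel time t = L / v = 2380 / 2.457 = 968.8 days = 2.652 years.

2.65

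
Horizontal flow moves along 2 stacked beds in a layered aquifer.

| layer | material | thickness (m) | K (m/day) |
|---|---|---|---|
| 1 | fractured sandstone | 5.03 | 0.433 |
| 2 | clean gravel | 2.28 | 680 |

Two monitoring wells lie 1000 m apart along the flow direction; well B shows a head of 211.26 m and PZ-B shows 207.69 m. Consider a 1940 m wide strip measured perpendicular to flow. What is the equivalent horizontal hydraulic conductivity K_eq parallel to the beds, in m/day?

Flow is parallel to layering, so each bed carries its own Darcy discharge and the transmissivities add.
Σ(K_i·b_i) = 0.433×5.03 + 680×2.28 = 1553 m²/day.
Total thickness b = 7.310 m, so K_eq = Σ(K_i·b_i)/b = 212.4 m/day.

212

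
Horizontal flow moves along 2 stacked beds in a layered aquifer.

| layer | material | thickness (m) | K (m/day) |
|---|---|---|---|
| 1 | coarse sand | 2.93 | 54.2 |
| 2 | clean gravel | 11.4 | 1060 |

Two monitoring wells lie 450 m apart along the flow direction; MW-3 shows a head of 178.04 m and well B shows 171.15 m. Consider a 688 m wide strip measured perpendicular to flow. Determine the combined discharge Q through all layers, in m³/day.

Flow is parallel to layering, so each bed carries its own Darcy discharge and the transmissivities add.
Σ(K_i·b_i) = 54.2×2.93 + 1060×11.4 = 12243 m²/day.
Hydraulic gradient i = (178.04 − 171.15) / 450 = 6.89 / 450 = 0.01531.
Q = Σ(K_i·b_i) · W · i = 12243 × 688 × 0.01531 = 1.290e+05 m³/day.

129000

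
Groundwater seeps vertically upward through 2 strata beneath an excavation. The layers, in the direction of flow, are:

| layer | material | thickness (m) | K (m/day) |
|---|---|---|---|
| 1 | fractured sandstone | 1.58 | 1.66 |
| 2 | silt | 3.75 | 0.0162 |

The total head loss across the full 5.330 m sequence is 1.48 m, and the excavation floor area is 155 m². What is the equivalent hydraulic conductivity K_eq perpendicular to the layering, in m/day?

0.0229

Flow is perpendicular to layering, so the layers act in series and the equivalent K is the thickness-weighted harmonic mean.
Total thickness L = 1.58 + 3.75 = 5.330 m.
Σ(b_i/K_i) = 1.58/1.66 + 3.75/0.0162 = 232.4 d.
K_eq = L / Σ(b_i/K_i) = 5.330 / 232.4 = 0.02293 m/day.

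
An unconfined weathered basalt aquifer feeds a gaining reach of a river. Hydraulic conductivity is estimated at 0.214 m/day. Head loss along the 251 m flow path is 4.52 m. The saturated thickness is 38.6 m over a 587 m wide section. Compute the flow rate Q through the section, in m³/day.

87.3

Cross-sectional area A = 587 × 38.6 = 22658 m².
Hydraulic gradient i = Δh / L = 4.52 / 251 = 0.01801.
Darcy's law: Q = K · A · i = 0.2140 × 22658 × 0.01801 = 87.32 m³/day.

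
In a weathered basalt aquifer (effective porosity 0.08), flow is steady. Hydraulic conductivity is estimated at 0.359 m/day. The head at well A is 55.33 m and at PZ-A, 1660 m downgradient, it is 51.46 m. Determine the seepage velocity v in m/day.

Hydraulic gradient i = (55.33 − 51.46) / 1660 = 3.87 / 1660 = 0.002331.
Darcy flux q = K · i = 0.3590 × 0.002331 = 0.0008369 m/day.
Seepage velocity v = q / n_e = 0.0008369 / 0.08 = 0.01046 m/day.

0.0105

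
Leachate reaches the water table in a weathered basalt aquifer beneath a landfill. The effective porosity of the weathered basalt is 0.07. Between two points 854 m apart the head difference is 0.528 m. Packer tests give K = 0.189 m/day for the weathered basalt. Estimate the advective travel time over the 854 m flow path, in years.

1400

Hydraulic gradient i = Δh / L = 0.528 / 854 = 0.0006183.
Darcy flux q = K · i = 0.1890 × 0.0006183 = 0.0001169 m/day.
Seepage velocity v = q / n_e = 0.0001169 / 0.07 = 0.001669 m/day.
Travel time t = L / v = 854 / 0.001669 = 5.116e+05 days = 1401 years.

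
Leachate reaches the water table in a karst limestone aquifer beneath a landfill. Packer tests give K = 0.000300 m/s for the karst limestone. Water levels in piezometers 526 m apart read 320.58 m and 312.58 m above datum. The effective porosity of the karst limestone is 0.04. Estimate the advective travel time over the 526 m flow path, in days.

Convert K: 0.000300 m/s × 86400 = 25.92 m/day.
Hydraulic gradient i = (320.58 − 312.58) / 526 = 8 / 526 = 0.01521.
Darcy flux q = K · i = 25.92 × 0.01521 = 0.3942 m/day.
Seepage velocity v = q / n_e = 0.3942 / 0.04 = 9.856 m/day.
Travel time t = L / v = 526 / 9.856 = 53.37 days.

53.4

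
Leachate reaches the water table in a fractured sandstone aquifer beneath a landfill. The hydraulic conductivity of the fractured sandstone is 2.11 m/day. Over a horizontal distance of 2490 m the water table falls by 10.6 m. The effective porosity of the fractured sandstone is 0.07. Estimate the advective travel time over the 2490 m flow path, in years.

53.1

Hydraulic gradient i = Δh / L = 10.6 / 2490 = 0.004257.
Darcy flux q = K · i = 2.110 × 0.004257 = 0.008982 m/day.
Seepage velocity v = q / n_e = 0.008982 / 0.07 = 0.1283 m/day.
Travel time t = L / v = 2490 / 0.1283 = 19405 days = 53.13 years.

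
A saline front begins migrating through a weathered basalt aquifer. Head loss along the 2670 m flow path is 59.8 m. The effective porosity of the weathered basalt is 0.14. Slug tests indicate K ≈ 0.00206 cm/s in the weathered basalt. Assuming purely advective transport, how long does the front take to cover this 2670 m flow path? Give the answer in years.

Convert K: 0.00206 cm/s × 864 = 1.780 m/day.
Hydraulic gradient i = Δh / L = 59.8 / 2670 = 0.02240.
Darcy flux q = K · i = 1.780 × 0.02240 = 0.03986 m/day.
Seepage velocity v = q / n_e = 0.03986 / 0.14 = 0.2847 m/day.
Travel time t = L / v = 2670 / 0.2847 = 9377 days = 25.67 years.

25.7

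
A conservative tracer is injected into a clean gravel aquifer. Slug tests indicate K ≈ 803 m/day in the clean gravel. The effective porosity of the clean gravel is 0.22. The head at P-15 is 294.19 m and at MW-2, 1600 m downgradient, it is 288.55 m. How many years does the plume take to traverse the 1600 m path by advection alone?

0.340

Hydraulic gradient i = (294.19 − 288.55) / 1600 = 5.64 / 1600 = 0.003525.
Darcy flux q = K · i = 803.0 × 0.003525 = 2.831 m/day.
Seepage velocity v = q / n_e = 2.831 / 0.22 = 12.87 m/day.
Travel time t = L / v = 1600 / 12.87 = 124.4 days = 0.3405 years.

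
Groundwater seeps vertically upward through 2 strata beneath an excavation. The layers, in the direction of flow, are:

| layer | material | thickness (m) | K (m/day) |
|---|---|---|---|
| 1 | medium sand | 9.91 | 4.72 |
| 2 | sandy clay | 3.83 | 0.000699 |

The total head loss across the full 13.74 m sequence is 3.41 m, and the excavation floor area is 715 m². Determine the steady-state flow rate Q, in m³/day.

0.445

Flow is perpendicular to layering, so the layers act in series and the equivalent K is the thickness-weighted harmonic mean.
Total thickness L = 9.91 + 3.83 = 13.74 m.
Σ(b_i/K_i) = 9.91/4.72 + 3.83/0.000699 = 5481 d.
K_eq = L / Σ(b_i/K_i) = 13.74 / 5481 = 0.002507 m/day.
Q = K_eq · A · (Δh/L) = 0.002507 × 715 × (3.41/13.74) = 0.4448 m³/day.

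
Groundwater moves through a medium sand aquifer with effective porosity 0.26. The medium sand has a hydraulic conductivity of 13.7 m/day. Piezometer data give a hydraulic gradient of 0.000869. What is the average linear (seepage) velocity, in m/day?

0.0458

Hydraulic gradient i = 0.000869.
Darcy flux q = K · i = 13.70 × 0.0008690 = 0.01191 m/day.
Seepage velocity v = q / n_e = 0.01191 / 0.26 = 0.04579 m/day.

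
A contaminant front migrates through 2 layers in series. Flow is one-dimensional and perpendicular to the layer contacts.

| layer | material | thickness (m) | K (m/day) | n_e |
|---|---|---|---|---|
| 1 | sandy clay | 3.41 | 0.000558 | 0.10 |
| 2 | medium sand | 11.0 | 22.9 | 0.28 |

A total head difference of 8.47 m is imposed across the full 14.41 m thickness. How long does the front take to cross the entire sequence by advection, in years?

With flow normal to the layers, continuity requires the same specific discharge q through every layer.
Σ(b_i/K_i) = 3.41/0.000558 + 11.0/22.9 = 6112 d.
q = Δh / Σ(b_i/K_i) = 8.47 / 6112 = 0.001386 m/day.
In each layer the seepage velocity is v_i = q/n_i, so the layer transit time is t_i = b_i·n_i / q:
  layer 1 (sandy clay): t_1 = 3.41 × 0.10 / 0.001386 = 246.1 d
  layer 2 (medium sand): t_2 = 11.0 × 0.28 / 0.001386 = 2222 d
Total t = Σ t_i = 2468 days = 6.758 years.

6.76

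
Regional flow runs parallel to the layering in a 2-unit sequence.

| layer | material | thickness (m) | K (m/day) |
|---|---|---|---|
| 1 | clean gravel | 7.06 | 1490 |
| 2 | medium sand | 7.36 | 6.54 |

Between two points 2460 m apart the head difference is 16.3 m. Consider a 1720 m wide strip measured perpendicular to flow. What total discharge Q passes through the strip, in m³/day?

120000

Flow is parallel to layering, so each bed carries its own Darcy discharge and the transmissivities add.
Σ(K_i·b_i) = 1490×7.06 + 6.54×7.36 = 10568 m²/day.
Hydraulic gradient i = Δh / L = 16.3 / 2460 = 0.006626.
Q = Σ(K_i·b_i) · W · i = 10568 × 1720 × 0.006626 = 1.204e+05 m³/day.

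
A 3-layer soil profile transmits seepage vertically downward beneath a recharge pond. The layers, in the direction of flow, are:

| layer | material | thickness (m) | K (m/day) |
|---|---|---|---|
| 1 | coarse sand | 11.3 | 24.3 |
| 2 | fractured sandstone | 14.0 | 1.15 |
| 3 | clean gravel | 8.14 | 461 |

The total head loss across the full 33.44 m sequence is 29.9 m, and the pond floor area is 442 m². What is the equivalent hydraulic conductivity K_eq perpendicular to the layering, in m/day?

Flow is perpendicular to layering, so the layers act in series and the equivalent K is the thickness-weighted harmonic mean.
Total thickness L = 11.3 + 14.0 + 8.14 = 33.44 m.
Σ(b_i/K_i) = 11.3/24.3 + 14.0/1.15 + 8.14/461 = 12.66 d.
K_eq = L / Σ(b_i/K_i) = 33.44 / 12.66 = 2.642 m/day.

2.64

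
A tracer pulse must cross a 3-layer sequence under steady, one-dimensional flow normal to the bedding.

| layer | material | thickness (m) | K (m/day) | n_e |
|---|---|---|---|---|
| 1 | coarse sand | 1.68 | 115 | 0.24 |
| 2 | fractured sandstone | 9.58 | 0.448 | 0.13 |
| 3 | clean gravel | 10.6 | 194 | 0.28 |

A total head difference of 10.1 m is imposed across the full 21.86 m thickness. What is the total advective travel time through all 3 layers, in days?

9.81

With flow normal to the layers, continuity requires the same specific discharge q through every layer.
Σ(b_i/K_i) = 1.68/115 + 9.58/0.448 + 10.6/194 = 21.45 d.
q = Δh / Σ(b_i/K_i) = 10.1 / 21.45 = 0.4708 m/day.
In each layer the seepage velocity is v_i = q/n_i, so the layer transit time is t_i = b_i·n_i / q:
  layer 1 (coarse sand): t_1 = 1.68 × 0.24 / 0.4708 = 0.8564 d
  layer 2 (fractured sandstone): t_2 = 9.58 × 0.13 / 0.4708 = 2.645 d
  layer 3 (clean gravel): t_3 = 10.6 × 0.28 / 0.4708 = 6.304 d
Total t = Σ t_i = 9.806 days.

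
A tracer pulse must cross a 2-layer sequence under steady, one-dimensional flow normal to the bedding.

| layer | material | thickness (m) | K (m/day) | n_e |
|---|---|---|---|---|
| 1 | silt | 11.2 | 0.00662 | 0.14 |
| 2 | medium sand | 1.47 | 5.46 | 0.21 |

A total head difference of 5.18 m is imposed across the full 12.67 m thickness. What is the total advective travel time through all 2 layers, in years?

1.68

With flow normal to the layers, continuity requires the same specific discharge q through every layer.
Σ(b_i/K_i) = 11.2/0.00662 + 1.47/5.46 = 1692 d.
q = Δh / Σ(b_i/K_i) = 5.18 / 1692 = 0.003061 m/day.
In each layer the seepage velocity is v_i = q/n_i, so the layer transit time is t_i = b_i·n_i / q:
  layer 1 (silt): t_1 = 11.2 × 0.14 / 0.003061 = 512.2 d
  layer 2 (medium sand): t_2 = 1.47 × 0.21 / 0.003061 = 100.8 d
Total t = Σ t_i = 613.0 days = 1.678 years.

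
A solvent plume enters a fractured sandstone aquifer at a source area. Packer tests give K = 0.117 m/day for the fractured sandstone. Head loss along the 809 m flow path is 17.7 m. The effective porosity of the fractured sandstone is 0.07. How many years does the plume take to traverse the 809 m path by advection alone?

60.6

Hydraulic gradient i = Δh / L = 17.7 / 809 = 0.02188.
Darcy flux q = K · i = 0.1170 × 0.02188 = 0.002560 m/day.
Seepage velocity v = q / n_e = 0.002560 / 0.07 = 0.03657 m/day.
Travel time t = L / v = 809 / 0.03657 = 22123 days = 60.57 years.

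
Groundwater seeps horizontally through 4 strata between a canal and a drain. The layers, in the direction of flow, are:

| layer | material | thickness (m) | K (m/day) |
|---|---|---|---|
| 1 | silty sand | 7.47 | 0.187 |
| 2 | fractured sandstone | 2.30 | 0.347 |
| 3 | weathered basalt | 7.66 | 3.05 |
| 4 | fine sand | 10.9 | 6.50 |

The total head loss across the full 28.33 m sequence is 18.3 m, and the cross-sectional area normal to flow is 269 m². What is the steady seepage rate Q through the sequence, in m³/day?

Flow is perpendicular to layering, so the layers act in series and the equivalent K is the thickness-weighted harmonic mean.
Total thickness L = 7.47 + 2.30 + 7.66 + 10.9 = 28.33 m.
Σ(b_i/K_i) = 7.47/0.187 + 2.30/0.347 + 7.66/3.05 + 10.9/6.50 = 50.76 d.
K_eq = L / Σ(b_i/K_i) = 28.33 / 50.76 = 0.5581 m/day.
Q = K_eq · A · (Δh/L) = 0.5581 × 269 × (18.3/28.33) = 96.97 m³/day.

97.0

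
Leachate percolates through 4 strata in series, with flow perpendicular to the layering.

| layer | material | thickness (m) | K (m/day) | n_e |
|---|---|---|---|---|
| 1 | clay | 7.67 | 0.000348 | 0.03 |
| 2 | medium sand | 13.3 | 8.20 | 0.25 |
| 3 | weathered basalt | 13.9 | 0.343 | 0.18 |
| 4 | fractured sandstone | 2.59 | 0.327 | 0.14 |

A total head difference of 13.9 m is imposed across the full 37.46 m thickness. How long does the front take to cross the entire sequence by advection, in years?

27.9

With flow normal to the layers, continuity requires the same specific discharge q through every layer.
Σ(b_i/K_i) = 7.67/0.000348 + 13.3/8.20 + 13.9/0.343 + 2.59/0.327 = 22090 d.
q = Δh / Σ(b_i/K_i) = 13.9 / 22090 = 0.0006292 m/day.
In each layer the seepage velocity is v_i = q/n_i, so the layer transit time is t_i = b_i·n_i / q:
  layer 1 (clay): t_1 = 7.67 × 0.03 / 0.0006292 = 365.7 d
  layer 2 (medium sand): t_2 = 13.3 × 0.25 / 0.0006292 = 5284 d
  layer 3 (weathered basalt): t_3 = 13.9 × 0.18 / 0.0006292 = 3976 d
  layer 4 (fractured sandstone): t_4 = 2.59 × 0.14 / 0.0006292 = 576.3 d
Total t = Σ t_i = 10202 days = 27.93 years.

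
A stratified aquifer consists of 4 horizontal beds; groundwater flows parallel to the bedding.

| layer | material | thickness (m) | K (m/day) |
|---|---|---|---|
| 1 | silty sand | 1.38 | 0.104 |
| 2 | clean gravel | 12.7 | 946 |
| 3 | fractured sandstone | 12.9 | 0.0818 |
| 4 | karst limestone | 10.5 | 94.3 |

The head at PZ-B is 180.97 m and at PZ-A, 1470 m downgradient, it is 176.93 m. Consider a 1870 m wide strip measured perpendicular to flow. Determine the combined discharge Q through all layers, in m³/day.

66800

Flow is parallel to layering, so each bed carries its own Darcy discharge and the transmissivities add.
Σ(K_i·b_i) = 0.104×1.38 + 946×12.7 + 0.0818×12.9 + 94.3×10.5 = 13006 m²/day.
Hydraulic gradient i = (180.97 − 176.93) / 1470 = 4.04 / 1470 = 0.002748.
Q = Σ(K_i·b_i) · W · i = 13006 × 1870 × 0.002748 = 66840 m³/day.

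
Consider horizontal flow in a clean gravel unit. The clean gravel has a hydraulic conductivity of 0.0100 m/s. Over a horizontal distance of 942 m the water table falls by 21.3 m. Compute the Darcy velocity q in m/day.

Convert K: 0.0100 m/s × 86400 = 864.0 m/day.
Hydraulic gradient i = Δh / L = 21.3 / 942 = 0.02261.
Specific discharge q = K · i = 864.0 × 0.02261 = 19.54 m/day.

19.5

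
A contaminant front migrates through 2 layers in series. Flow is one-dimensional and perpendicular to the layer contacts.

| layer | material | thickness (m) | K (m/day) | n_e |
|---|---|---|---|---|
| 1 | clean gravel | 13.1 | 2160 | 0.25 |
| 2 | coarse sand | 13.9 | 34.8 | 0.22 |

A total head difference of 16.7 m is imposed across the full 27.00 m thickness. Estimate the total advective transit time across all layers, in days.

0.154

With flow normal to the layers, continuity requires the same specific discharge q through every layer.
Σ(b_i/K_i) = 13.1/2160 + 13.9/34.8 = 0.4055 d.
q = Δh / Σ(b_i/K_i) = 16.7 / 0.4055 = 41.18 m/day.
In each layer the seepage velocity is v_i = q/n_i, so the layer transit time is t_i = b_i·n_i / q:
  layer 1 (clean gravel): t_1 = 13.1 × 0.25 / 41.18 = 0.07952 d
  layer 2 (coarse sand): t_2 = 13.9 × 0.22 / 41.18 = 0.07425 d
Total t = Σ t_i = 0.1538 days.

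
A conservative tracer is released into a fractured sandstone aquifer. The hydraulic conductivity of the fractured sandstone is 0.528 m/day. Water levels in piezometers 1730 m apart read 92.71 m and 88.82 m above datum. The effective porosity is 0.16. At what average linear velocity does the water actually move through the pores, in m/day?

0.00742

Hydraulic gradient i = (92.71 − 88.82) / 1730 = 3.89 / 1730 = 0.002249.
Darcy flux q = K · i = 0.5280 × 0.002249 = 0.001187 m/day.
Seepage velocity v = q / n_e = 0.001187 / 0.16 = 0.007420 m/day.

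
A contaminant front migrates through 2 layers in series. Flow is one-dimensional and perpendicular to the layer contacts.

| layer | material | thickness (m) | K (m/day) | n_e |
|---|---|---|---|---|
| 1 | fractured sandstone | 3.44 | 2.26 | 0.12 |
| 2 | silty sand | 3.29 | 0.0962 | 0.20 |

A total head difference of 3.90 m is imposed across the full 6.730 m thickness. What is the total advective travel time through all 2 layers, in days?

With flow normal to the layers, continuity requires the same specific discharge q through every layer.
Σ(b_i/K_i) = 3.44/2.26 + 3.29/0.0962 = 35.72 d.
q = Δh / Σ(b_i/K_i) = 3.90 / 35.72 = 0.1092 m/day.
In each layer the seepage velocity is v_i = q/n_i, so the layer transit time is t_i = b_i·n_i / q:
  layer 1 (fractured sandstone): t_1 = 3.44 × 0.12 / 0.1092 = 3.781 d
  layer 2 (silty sand): t_2 = 3.29 × 0.20 / 0.1092 = 6.027 d
Total t = Σ t_i = 9.808 days.

9.81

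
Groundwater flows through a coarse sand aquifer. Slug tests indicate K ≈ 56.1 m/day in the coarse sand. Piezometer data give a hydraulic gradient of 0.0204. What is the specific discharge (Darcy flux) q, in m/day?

Hydraulic gradient i = 0.0204.
Specific discharge q = K · i = 56.10 × 0.02040 = 1.144 m/day.

1.14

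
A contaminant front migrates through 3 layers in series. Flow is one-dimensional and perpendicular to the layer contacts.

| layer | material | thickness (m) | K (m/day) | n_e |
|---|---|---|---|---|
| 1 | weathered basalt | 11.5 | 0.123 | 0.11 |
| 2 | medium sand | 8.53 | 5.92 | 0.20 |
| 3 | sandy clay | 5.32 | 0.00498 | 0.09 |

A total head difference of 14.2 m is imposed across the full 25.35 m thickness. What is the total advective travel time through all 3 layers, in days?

With flow normal to the layers, continuity requires the same specific discharge q through every layer.
Σ(b_i/K_i) = 11.5/0.123 + 8.53/5.92 + 5.32/0.00498 = 1163 d.
q = Δh / Σ(b_i/K_i) = 14.2 / 1163 = 0.01221 m/day.
In each layer the seepage velocity is v_i = q/n_i, so the layer transit time is t_i = b_i·n_i / q:
  layer 1 (weathered basalt): t_1 = 11.5 × 0.11 / 0.01221 = 103.6 d
  layer 2 (medium sand): t_2 = 8.53 × 0.20 / 0.01221 = 139.7 d
  layer 3 (sandy clay): t_3 = 5.32 × 0.09 / 0.01221 = 39.22 d
Total t = Σ t_i = 282.6 days.

283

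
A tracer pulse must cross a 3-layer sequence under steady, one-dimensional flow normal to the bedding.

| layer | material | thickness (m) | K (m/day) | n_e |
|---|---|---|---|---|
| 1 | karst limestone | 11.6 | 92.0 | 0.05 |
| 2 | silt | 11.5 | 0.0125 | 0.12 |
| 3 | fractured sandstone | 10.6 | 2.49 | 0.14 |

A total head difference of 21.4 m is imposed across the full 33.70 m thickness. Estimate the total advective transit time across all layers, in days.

With flow normal to the layers, continuity requires the same specific discharge q through every layer.
Σ(b_i/K_i) = 11.6/92.0 + 11.5/0.0125 + 10.6/2.49 = 924.4 d.
q = Δh / Σ(b_i/K_i) = 21.4 / 924.4 = 0.02315 m/day.
In each layer the seepage velocity is v_i = q/n_i, so the layer transit time is t_i = b_i·n_i / q:
  layer 1 (karst limestone): t_1 = 11.6 × 0.05 / 0.02315 = 25.05 d
  layer 2 (silt): t_2 = 11.5 × 0.12 / 0.02315 = 59.61 d
  layer 3 (fractured sandstone): t_3 = 10.6 × 0.14 / 0.02315 = 64.10 d
Total t = Σ t_i = 148.8 days.

149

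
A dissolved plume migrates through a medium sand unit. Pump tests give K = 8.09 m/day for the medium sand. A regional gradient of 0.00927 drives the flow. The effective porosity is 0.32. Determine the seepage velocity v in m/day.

0.234

Hydraulic gradient i = 0.00927.
Darcy flux q = K · i = 8.090 × 0.009270 = 0.07499 m/day.
Seepage velocity v = q / n_e = 0.07499 / 0.32 = 0.2344 m/day.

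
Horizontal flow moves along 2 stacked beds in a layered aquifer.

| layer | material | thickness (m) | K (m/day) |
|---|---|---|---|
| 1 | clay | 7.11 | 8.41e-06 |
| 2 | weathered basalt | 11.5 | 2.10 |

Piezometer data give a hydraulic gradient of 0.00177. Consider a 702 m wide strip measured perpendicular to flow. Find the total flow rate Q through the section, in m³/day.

30.0

Flow is parallel to layering, so each bed carries its own Darcy discharge and the transmissivities add.
Σ(K_i·b_i) = 8.41e-06×7.11 + 2.10×11.5 = 24.15 m²/day.
Hydraulic gradient i = 0.00177.
Q = Σ(K_i·b_i) · W · i = 24.15 × 702 × 0.001770 = 30.01 m³/day.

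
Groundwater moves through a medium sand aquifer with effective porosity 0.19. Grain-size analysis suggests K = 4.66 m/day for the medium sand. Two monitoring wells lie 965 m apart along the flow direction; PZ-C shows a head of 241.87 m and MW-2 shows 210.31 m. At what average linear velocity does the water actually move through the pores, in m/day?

0.802

Hydraulic gradient i = (241.87 − 210.31) / 965 = 31.56 / 965 = 0.03270.
Darcy flux q = K · i = 4.660 × 0.03270 = 0.1524 m/day.
Seepage velocity v = q / n_e = 0.1524 / 0.19 = 0.8021 m/day.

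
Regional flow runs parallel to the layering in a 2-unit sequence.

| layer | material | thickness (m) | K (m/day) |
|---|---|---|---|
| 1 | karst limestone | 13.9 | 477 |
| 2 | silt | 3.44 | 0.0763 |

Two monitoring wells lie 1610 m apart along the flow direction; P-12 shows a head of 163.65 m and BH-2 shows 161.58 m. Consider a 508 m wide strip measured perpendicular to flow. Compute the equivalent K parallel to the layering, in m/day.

382

Flow is parallel to layering, so each bed carries its own Darcy discharge and the transmissivities add.
Σ(K_i·b_i) = 477×13.9 + 0.0763×3.44 = 6631 m²/day.
Total thickness b = 17.34 m, so K_eq = Σ(K_i·b_i)/b = 382.4 m/day.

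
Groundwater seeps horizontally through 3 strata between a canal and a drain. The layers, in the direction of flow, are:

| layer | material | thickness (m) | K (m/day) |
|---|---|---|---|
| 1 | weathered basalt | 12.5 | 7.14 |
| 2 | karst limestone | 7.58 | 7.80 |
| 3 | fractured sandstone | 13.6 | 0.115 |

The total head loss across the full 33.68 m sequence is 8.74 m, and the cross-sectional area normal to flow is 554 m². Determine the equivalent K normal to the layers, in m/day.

0.278

Flow is perpendicular to layering, so the layers act in series and the equivalent K is the thickness-weighted harmonic mean.
Total thickness L = 12.5 + 7.58 + 13.6 = 33.68 m.
Σ(b_i/K_i) = 12.5/7.14 + 7.58/7.80 + 13.6/0.115 = 121.0 d.
K_eq = L / Σ(b_i/K_i) = 33.68 / 121.0 = 0.2784 m/day.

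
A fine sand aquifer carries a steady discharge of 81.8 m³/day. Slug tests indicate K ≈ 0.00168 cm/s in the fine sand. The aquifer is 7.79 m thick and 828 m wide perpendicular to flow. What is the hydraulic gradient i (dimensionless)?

Convert K: 0.00168 cm/s × 864 = 1.452 m/day.
Cross-sectional area A = 828 × 7.79 = 6450 m².
From Q = K·A·i, i = Q / (K·A) = 81.8 / (1.452 × 6450) = 0.008737.

0.00874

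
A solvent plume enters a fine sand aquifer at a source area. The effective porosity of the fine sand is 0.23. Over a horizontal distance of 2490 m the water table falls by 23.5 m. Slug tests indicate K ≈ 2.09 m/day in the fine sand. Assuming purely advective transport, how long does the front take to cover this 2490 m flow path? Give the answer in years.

Hydraulic gradient i = Δh / L = 23.5 / 2490 = 0.009438.
Darcy flux q = K · i = 2.090 × 0.009438 = 0.01972 m/day.
Seepage velocity v = q / n_e = 0.01972 / 0.23 = 0.08576 m/day.
Travel time t = L / v = 2490 / 0.08576 = 29034 days = 79.49 years.

79.5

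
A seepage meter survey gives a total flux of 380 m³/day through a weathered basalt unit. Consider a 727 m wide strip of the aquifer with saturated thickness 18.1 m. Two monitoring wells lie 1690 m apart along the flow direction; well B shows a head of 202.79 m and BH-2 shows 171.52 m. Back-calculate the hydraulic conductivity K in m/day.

1.56

Cross-sectional area A = 727 × 18.1 = 13159 m².
Hydraulic gradient i = (202.79 − 171.52) / 1690 = 31.27 / 1690 = 0.01850.
From Q = K·A·i, K = Q / (A·i) = 380 / (13159 × 0.01850) = 1.561 m/day.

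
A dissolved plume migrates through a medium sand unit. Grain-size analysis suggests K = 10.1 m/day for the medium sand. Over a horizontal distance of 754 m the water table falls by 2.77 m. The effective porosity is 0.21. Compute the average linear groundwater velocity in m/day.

Hydraulic gradient i = Δh / L = 2.77 / 754 = 0.003674.
Darcy flux q = K · i = 10.10 × 0.003674 = 0.03710 m/day.
Seepage velocity v = q / n_e = 0.03710 / 0.21 = 0.1767 m/day.

0.177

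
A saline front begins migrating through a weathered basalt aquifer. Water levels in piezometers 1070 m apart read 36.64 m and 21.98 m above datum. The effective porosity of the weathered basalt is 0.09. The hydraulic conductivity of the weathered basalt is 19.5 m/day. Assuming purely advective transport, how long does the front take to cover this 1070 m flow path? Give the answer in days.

Hydraulic gradient i = (36.64 − 21.98) / 1070 = 14.66 / 1070 = 0.01370.
Darcy flux q = K · i = 19.50 × 0.01370 = 0.2672 m/day.
Seepage velocity v = q / n_e = 0.2672 / 0.09 = 2.969 m/day.
Travel time t = L / v = 1070 / 2.969 = 360.4 days.

360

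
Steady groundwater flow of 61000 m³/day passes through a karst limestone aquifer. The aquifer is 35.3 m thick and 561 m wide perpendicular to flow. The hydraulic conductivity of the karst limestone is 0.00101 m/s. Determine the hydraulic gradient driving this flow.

Convert K: 0.00101 m/s × 86400 = 87.26 m/day.
Cross-sectional area A = 561 × 35.3 = 19803 m².
From Q = K·A·i, i = Q / (K·A) = 61000 / (87.26 × 19803) = 0.03530.

0.0353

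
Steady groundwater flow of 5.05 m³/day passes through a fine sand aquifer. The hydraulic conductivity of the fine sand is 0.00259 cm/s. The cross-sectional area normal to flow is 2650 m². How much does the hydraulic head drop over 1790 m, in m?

Convert K: 0.00259 cm/s × 864 = 2.238 m/day.
From Q = K·A·i, i = Q / (K·A) = 5.05 / (2.238 × 2650) = 0.0008516.
Head loss Δh = i · L = 0.0008516 × 1790 = 1.524 m.

1.52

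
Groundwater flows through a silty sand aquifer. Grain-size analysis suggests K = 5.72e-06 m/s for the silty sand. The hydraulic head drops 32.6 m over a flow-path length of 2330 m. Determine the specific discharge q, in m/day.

0.00691

Convert K: 5.72e-06 m/s × 86400 = 0.4942 m/day.
Hydraulic gradient i = Δh / L = 32.6 / 2330 = 0.01399.
Specific discharge q = K · i = 0.4942 × 0.01399 = 0.006915 m/day.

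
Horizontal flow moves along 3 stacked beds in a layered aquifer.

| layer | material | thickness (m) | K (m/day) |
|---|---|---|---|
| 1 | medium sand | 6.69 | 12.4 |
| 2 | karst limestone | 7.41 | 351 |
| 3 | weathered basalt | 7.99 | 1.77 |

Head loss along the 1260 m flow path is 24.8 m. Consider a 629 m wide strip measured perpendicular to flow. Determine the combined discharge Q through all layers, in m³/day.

Flow is parallel to layering, so each bed carries its own Darcy discharge and the transmissivities add.
Σ(K_i·b_i) = 12.4×6.69 + 351×7.41 + 1.77×7.99 = 2698 m²/day.
Hydraulic gradient i = Δh / L = 24.8 / 1260 = 0.01968.
Q = Σ(K_i·b_i) · W · i = 2698 × 629 × 0.01968 = 33402 m³/day.

33400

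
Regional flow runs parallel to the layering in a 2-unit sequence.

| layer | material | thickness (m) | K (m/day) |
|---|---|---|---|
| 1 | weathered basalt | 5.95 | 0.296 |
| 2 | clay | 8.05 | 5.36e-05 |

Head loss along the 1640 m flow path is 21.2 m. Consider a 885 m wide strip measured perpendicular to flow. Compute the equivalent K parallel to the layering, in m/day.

0.126

Flow is parallel to layering, so each bed carries its own Darcy discharge and the transmissivities add.
Σ(K_i·b_i) = 0.296×5.95 + 5.36e-05×8.05 = 1.762 m²/day.
Total thickness b = 14.00 m, so K_eq = Σ(K_i·b_i)/b = 0.1258 m/day.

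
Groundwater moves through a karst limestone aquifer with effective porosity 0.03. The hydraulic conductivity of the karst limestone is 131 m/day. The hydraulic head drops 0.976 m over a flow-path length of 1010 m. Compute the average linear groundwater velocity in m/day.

Hydraulic gradient i = Δh / L = 0.976 / 1010 = 0.0009663.
Darcy flux q = K · i = 131.0 × 0.0009663 = 0.1266 m/day.
Seepage velocity v = q / n_e = 0.1266 / 0.03 = 4.220 m/day.

4.22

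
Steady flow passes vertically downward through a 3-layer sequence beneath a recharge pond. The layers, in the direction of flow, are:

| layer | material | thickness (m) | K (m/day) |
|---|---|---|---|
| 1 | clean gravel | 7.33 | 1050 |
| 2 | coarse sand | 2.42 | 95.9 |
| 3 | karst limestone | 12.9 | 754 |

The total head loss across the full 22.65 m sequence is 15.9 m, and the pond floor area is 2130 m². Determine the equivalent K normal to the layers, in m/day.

Flow is perpendicular to layering, so the layers act in series and the equivalent K is the thickness-weighted harmonic mean.
Total thickness L = 7.33 + 2.42 + 12.9 = 22.65 m.
Σ(b_i/K_i) = 7.33/1050 + 2.42/95.9 + 12.9/754 = 0.04932 d.
K_eq = L / Σ(b_i/K_i) = 22.65 / 0.04932 = 459.2 m/day.

459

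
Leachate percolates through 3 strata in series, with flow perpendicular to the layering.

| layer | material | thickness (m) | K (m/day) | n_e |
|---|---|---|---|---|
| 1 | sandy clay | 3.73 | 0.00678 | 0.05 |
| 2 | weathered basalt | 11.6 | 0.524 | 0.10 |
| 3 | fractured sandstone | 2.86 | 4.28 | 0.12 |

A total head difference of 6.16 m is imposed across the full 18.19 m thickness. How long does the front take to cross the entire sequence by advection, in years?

With flow normal to the layers, continuity requires the same specific discharge q through every layer.
Σ(b_i/K_i) = 3.73/0.00678 + 11.6/0.524 + 2.86/4.28 = 573.0 d.
q = Δh / Σ(b_i/K_i) = 6.16 / 573.0 = 0.01075 m/day.
In each layer the seepage velocity is v_i = q/n_i, so the layer transit time is t_i = b_i·n_i / q:
  layer 1 (sandy clay): t_1 = 3.73 × 0.05 / 0.01075 = 17.35 d
  layer 2 (weathered basalt): t_2 = 11.6 × 0.10 / 0.01075 = 107.9 d
  layer 3 (fractured sandstone): t_3 = 2.86 × 0.12 / 0.01075 = 31.92 d
Total t = Σ t_i = 157.2 days = 0.4303 years.

0.430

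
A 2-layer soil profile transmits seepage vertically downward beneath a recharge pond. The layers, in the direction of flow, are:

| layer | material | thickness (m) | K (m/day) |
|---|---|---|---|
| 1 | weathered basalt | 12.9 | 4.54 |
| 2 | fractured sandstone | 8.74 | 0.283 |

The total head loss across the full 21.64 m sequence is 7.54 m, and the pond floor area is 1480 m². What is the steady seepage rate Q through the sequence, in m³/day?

331

Flow is perpendicular to layering, so the layers act in series and the equivalent K is the thickness-weighted harmonic mean.
Total thickness L = 12.9 + 8.74 = 21.64 m.
Σ(b_i/K_i) = 12.9/4.54 + 8.74/0.283 = 33.72 d.
K_eq = L / Σ(b_i/K_i) = 21.64 / 33.72 = 0.6417 m/day.
Q = K_eq · A · (Δh/L) = 0.6417 × 1480 × (7.54/21.64) = 330.9 m³/day.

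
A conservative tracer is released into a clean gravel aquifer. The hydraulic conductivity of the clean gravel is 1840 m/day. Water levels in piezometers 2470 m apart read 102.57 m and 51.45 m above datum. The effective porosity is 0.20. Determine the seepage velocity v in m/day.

Hydraulic gradient i = (102.57 − 51.45) / 2470 = 51.12 / 2470 = 0.02070.
Darcy flux q = K · i = 1840 × 0.02070 = 38.08 m/day.
Seepage velocity v = q / n_e = 38.08 / 0.20 = 190.4 m/day.

190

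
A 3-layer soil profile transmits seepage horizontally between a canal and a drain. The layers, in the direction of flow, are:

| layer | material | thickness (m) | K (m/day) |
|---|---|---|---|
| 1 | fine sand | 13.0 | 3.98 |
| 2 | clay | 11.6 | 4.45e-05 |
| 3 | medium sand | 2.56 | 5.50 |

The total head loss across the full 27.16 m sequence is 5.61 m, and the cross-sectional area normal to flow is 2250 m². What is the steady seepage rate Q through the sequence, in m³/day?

Flow is perpendicular to layering, so the layers act in series and the equivalent K is the thickness-weighted harmonic mean.
Total thickness L = 13.0 + 11.6 + 2.56 = 27.16 m.
Σ(b_i/K_i) = 13.0/3.98 + 11.6/4.45e-05 + 2.56/5.50 = 2.607e+05 d.
K_eq = L / Σ(b_i/K_i) = 27.16 / 2.607e+05 = 0.0001042 m/day.
Q = K_eq · A · (Δh/L) = 0.0001042 × 2250 × (5.61/27.16) = 0.04842 m³/day.

0.0484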